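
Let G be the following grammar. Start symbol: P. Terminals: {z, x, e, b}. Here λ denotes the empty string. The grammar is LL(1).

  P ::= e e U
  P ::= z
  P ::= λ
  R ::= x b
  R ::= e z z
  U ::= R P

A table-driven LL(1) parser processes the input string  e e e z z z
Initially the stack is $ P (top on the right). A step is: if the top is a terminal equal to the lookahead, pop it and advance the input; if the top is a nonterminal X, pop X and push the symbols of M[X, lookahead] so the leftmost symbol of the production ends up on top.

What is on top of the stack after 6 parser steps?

     Stack      Input          Action
  1  $ P        e e e z z z $  expand P ::= e e U
  2  $ U e e    e e e z z z $  match e
  3  $ U e      e e z z z $    match e
  4  $ U        e z z z $      expand U ::= R P
  5  $ P R      e z z z $      expand R ::= e z z
  6  $ P z z e  e z z z $      match e
Stack after step 6: $ P z z (top = z).

z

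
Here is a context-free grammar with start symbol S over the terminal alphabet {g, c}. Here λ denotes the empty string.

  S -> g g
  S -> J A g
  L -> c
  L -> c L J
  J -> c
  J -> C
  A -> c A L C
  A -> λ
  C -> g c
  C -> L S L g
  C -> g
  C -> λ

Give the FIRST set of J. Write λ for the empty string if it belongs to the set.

{λ, c, g}

FIRST(L): from L->c we get {c}; from L->c L J we get {c}. So FIRST(L) = {c}.
FIRST(A): from A->c A L C we get {c}; from A->λ we get {λ}. So FIRST(A) = {λ, c}.
FIRST(C): from C->g c we get {g}; from C->L S L g we get {c}; from C->g we get {g}; from C->λ we get {λ}. So FIRST(C) = {λ, c, g}.
FIRST(J): from J->c we get {c}; from J->C we get {λ, c, g}. So FIRST(J) = {λ, c, g}.
FIRST(S): from S->g g we get {g}; from S->J A g we get {c, g}. So FIRST(S) = {c, g}.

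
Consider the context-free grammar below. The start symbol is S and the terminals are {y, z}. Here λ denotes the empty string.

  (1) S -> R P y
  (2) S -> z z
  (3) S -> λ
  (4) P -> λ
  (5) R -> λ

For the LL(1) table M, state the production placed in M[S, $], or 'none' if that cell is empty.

FIRST(P): from P->λ we get {λ}. So FIRST(P) = {λ}.
FIRST(R): from R->λ we get {λ}. So FIRST(R) = {λ}.
FIRST(S): from S->R P y we get {y}; from S->z z we get {z}; from S->λ we get {λ}. So FIRST(S) = {λ, y, z}.
FOLLOW(S) includes $ since S is the start symbol.
FOLLOW(S): S appears on no right-hand side. Thus FOLLOW(S) = {$}.
For S -> R P y: FIRST(R P y) = {y}, so it goes in M[S, t] for t ∈ {y}.
For S -> z z: FIRST(z z) = {z}, so it goes in M[S, t] for t ∈ {z}.
For S -> λ: FIRST(λ) = {λ}, so it goes in M[S, t] for t ∈ {}; since λ ∈ FIRST, also for every t ∈ FOLLOW(S) = {$}.

S -> λ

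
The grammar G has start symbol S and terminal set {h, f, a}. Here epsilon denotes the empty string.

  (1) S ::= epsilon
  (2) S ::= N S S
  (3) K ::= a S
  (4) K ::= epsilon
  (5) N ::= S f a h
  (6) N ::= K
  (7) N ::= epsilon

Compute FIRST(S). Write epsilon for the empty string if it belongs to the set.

{epsilon, a, f}

FIRST(K): from K::=a S we get {a}; from K::=epsilon we get {epsilon}. So FIRST(K) = {epsilon, a}.
FIRST(S): from S::=epsilon we get {epsilon}; from S::=N S S we get {epsilon, a, f}. So FIRST(S) = {epsilon, a, f}.
FIRST(N): from N::=S f a h we get {a, f}; from N::=K we get {epsilon, a}; from N::=epsilon we get {epsilon}. So FIRST(N) = {epsilon, a, f}.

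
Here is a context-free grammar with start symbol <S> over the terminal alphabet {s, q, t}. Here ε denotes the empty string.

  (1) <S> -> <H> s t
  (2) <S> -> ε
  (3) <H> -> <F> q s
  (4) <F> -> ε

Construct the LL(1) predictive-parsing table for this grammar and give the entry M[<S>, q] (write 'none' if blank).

FIRST(<F>): from <F>->ε we get {ε}. So FIRST(<F>) = {ε}.
FIRST(<H>): from <H>-><F> q s we get {q}. So FIRST(<H>) = {q}.
FIRST(<S>): from <S>-><H> s t we get {q}; from <S>->ε we get {ε}. So FIRST(<S>) = {ε, q}.
FOLLOW(<S>) includes $ since <S> is the start symbol.
FOLLOW(<S>): <S> appears on no right-hand side. Thus FOLLOW(<S>) = {$}.
For <S> -> <H> s t: FIRST(<H> s t) = {q}, so it goes in M[<S>, t] for t ∈ {q}.
For <S> -> ε: FIRST(ε) = {ε}, so it goes in M[<S>, t] for t ∈ {}; since ε ∈ FIRST, also for every t ∈ FOLLOW(<S>) = {$}.

<S> -> <H> s t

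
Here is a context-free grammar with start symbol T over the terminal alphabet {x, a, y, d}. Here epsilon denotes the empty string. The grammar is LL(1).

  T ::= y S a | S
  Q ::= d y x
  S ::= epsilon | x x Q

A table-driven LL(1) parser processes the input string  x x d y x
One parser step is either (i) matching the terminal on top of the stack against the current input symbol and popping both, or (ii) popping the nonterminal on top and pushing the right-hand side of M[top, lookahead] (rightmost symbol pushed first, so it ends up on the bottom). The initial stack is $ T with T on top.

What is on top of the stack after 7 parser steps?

x

     Stack    Input        Action
  1  $ T      x x d y x $  expand T ::= S
  2  $ S      x x d y x $  expand S ::= x x Q
  3  $ Q x x  x x d y x $  match x
  4  $ Q x    x d y x $    match x
  5  $ Q      d y x $      expand Q ::= d y x
  6  $ x y d  d y x $      match d
  7  $ x y    y x $        match y
Stack after step 7: $ x (top = x).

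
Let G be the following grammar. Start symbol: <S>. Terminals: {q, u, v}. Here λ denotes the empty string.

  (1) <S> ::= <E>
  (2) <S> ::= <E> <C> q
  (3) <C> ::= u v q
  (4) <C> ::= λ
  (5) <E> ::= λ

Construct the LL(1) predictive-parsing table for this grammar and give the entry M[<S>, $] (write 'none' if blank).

FIRST(<C>): from <C>::=u v q we get {u}; from <C>::=λ we get {λ}. So FIRST(<C>) = {λ, u}.
FIRST(<E>): from <E>::=λ we get {λ}. So FIRST(<E>) = {λ}.
FIRST(<S>): from <S>::=<E> we get {λ}; from <S>::=<E> <C> q we get {q, u}. So FIRST(<S>) = {λ, q, u}.
FOLLOW(<S>) includes $ since <S> is the start symbol.
FOLLOW(<S>): <S> appears on no right-hand side. Thus FOLLOW(<S>) = {$}.
For <S> ::= <E>: FIRST(<E>) = {λ}, so it goes in M[<S>, t] for t ∈ {}; since λ ∈ FIRST, also for every t ∈ FOLLOW(<S>) = {$}.
For <S> ::= <E> <C> q: FIRST(<E> <C> q) = {q, u}, so it goes in M[<S>, t] for t ∈ {q, u}.

<S> ::= <E>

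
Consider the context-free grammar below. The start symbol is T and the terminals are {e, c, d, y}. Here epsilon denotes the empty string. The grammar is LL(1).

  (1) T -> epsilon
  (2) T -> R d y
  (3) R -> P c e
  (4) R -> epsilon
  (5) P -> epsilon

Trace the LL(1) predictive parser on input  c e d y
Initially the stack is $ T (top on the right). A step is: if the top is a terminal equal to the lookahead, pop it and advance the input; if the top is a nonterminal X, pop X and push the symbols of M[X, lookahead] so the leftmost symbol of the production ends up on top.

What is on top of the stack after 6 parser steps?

     Stack        Input      Action
  1  $ T          c e d y $  expand T -> R d y
  2  $ y d R      c e d y $  expand R -> P c e
  3  $ y d e c P  c e d y $  expand P -> epsilon
  4  $ y d e c    c e d y $  match c
  5  $ y d e      e d y $    match e
  6  $ y d        d y $      match d
Stack after step 6: $ y (top = y).

y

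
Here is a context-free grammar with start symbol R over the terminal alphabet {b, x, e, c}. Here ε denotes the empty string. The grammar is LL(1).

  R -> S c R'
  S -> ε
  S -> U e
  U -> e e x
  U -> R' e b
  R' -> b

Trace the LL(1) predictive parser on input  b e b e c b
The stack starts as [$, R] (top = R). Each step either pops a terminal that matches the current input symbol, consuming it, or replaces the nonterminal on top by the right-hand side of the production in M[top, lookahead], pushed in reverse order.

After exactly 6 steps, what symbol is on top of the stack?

     Stack            Input          Action
  1  $ R              b e b e c b $  expand R -> S c R'
  2  $ R' c S         b e b e c b $  expand S -> U e
  3  $ R' c e U       b e b e c b $  expand U -> R' e b
  4  $ R' c e b e R'  b e b e c b $  expand R' -> b
  5  $ R' c e b e b   b e b e c b $  match b
  6  $ R' c e b e     e b e c b $    match e
Stack after step 6: $ R' c e b (top = b).

b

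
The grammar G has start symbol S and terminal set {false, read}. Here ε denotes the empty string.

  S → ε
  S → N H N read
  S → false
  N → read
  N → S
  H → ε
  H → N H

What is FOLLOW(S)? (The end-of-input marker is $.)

{$, false, read}

FIRST(S): from S→ε we get {ε}; from S→N H N read we get {false, read}; from S→false we get {false}. So FIRST(S) = {ε, false, read}.
FIRST(N): from N→read we get {read}; from N→S we get {ε, false, read}. So FIRST(N) = {ε, false, read}.
FIRST(H): from H→ε we get {ε}; from H→N H we get {ε, false, read}. So FIRST(H) = {ε, false, read}.
FOLLOW(S) includes $ since S is the start symbol.
FOLLOW(H): in S→N H N read, H is followed by N read with FIRST {false, read}; in H→N H, the suffix after H is empty (adds nothing new). Thus FOLLOW(H) = {false, read}.
FOLLOW(N): in S→N H N read (occurrence 1), N is followed by H N read with FIRST {false, read}; in S→N H N read (occurrence 2), N is followed by read with FIRST {read}; in H→N H, N is followed by H with FIRST {ε, false, read}; in H→N H, the suffix after N is nullable, so FOLLOW(N) ⊇ FOLLOW(H) = {false, read}. Thus FOLLOW(N) = {false, read}.
FOLLOW(S): in N→S, the suffix after S is empty, so FOLLOW(S) ⊇ FOLLOW(N) = {false, read}. Thus FOLLOW(S) = {$, false, read}.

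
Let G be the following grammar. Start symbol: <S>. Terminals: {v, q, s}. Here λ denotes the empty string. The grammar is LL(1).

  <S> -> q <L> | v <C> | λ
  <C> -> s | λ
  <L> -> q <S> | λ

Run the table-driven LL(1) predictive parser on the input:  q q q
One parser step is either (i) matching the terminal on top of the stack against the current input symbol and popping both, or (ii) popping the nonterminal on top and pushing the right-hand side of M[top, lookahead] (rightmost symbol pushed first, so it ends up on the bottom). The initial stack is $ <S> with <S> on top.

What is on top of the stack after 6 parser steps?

     Stack    Input    Action
  1  $ <S>    q q q $  expand <S> -> q <L>
  2  $ <L> q  q q q $  match q
  3  $ <L>    q q $    expand <L> -> q <S>
  4  $ <S> q  q q $    match q
  5  $ <S>    q $      expand <S> -> q <L>
  6  $ <L> q  q $      match q
Stack after step 6: $ <L> (top = <L>).

<L>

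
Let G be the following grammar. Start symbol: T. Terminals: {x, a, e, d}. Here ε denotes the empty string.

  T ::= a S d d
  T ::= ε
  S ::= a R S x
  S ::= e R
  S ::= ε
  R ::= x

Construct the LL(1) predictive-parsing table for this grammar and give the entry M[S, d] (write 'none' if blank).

S ::= ε

FIRST(T) = {ε, a}
FIRST(S) = {ε, a, e}
FIRST(R) = {x}
FOLLOW(T) includes $ since T is the start symbol.
FOLLOW(S): in T::=a S d d, S is followed by d d with FIRST {d}; in S::=a R S x, S is followed by x with FIRST {x}. Thus FOLLOW(S) = {d, x}.
For S ::= a R S x: FIRST(a R S x) = {a}, so it goes in M[S, t] for t ∈ {a}.
For S ::= e R: FIRST(e R) = {e}, so it goes in M[S, t] for t ∈ {e}.
For S ::= ε: FIRST(ε) = {ε}, so it goes in M[S, t] for t ∈ {}; since ε ∈ FIRST, also for every t ∈ FOLLOW(S) = {d, x}.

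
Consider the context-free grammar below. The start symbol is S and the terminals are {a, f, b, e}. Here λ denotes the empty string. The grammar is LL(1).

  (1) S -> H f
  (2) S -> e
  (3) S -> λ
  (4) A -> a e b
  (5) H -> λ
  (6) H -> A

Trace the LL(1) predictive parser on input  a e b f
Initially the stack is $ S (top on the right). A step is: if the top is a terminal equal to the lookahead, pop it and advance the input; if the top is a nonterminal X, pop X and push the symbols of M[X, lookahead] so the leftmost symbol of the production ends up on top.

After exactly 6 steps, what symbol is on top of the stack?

step 1: stack=$ S  input=a e b f $  — expand S -> H f
step 2: stack=$ f H  input=a e b f $  — expand H -> A
step 3: stack=$ f A  input=a e b f $  — expand A -> a e b
step 4: stack=$ f b e a  input=a e b f $  — match a
step 5: stack=$ f b e  input=e b f $  — match e
step 6: stack=$ f b  input=b f $  — match b
Stack after step 6: $ f (top = f).

f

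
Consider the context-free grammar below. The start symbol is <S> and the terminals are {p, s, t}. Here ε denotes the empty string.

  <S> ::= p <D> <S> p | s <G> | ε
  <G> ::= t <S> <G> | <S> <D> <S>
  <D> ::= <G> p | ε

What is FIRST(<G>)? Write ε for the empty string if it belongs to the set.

{ε, p, s, t}

FIRST(<S>) = {ε, p, s}
FIRST(<G>) = {ε, p, s, t}  (via <S> <D> <S>)
FIRST(<D>) = {ε, p, s, t}  (via <G> p)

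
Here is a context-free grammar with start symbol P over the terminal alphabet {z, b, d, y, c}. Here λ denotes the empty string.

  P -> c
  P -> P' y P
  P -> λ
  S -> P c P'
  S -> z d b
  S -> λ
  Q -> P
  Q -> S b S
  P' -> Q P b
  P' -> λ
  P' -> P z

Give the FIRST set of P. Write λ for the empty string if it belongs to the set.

FIRST(P): from P->c we get {c}; from P->P' y P we get {b, c, y, z}; from P->λ we get {λ}. So FIRST(P) = {λ, b, c, y, z}.
FIRST(S): from S->P c P' we get {b, c, y, z}; from S->z d b we get {z}; from S->λ we get {λ}. So FIRST(S) = {λ, b, c, y, z}.
FIRST(Q): from Q->P we get {λ, b, c, y, z}; from Q->S b S we get {b, c, y, z}. So FIRST(Q) = {λ, b, c, y, z}.
FIRST(P'): from P'->Q P b we get {b, c, y, z}; from P'->λ we get {λ}; from P'->P z we get {b, c, y, z}. So FIRST(P') = {λ, b, c, y, z}.

{λ, b, c, y, z}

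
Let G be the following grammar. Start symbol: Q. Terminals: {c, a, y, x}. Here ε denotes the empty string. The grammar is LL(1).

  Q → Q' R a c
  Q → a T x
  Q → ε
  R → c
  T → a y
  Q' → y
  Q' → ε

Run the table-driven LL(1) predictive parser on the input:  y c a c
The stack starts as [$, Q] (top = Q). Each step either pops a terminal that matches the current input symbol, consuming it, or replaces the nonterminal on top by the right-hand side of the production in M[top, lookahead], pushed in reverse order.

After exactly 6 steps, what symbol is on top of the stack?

c

     Stack       Input      Action
  1  $ Q         y c a c $  expand Q → Q' R a c
  2  $ c a R Q'  y c a c $  expand Q' → y
  3  $ c a R y   y c a c $  match y
  4  $ c a R     c a c $    expand R → c
  5  $ c a c     c a c $    match c
  6  $ c a       a c $      match a
Stack after step 6: $ c (top = c).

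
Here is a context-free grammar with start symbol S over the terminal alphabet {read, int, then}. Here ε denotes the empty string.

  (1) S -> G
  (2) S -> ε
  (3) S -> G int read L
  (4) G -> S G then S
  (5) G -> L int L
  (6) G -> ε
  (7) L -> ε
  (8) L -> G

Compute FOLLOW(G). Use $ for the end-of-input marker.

{$, int, then}

FIRST(S) = {ε, int, then}  (via G, G int read L)
FIRST(G) = {ε, int, then}  (via S G then S, L int L)
FIRST(L) = {ε, int, then}  (via G)
FOLLOW(S) includes $ since S is the start symbol.
FOLLOW(S): in G->S G then S (occurrence 1), S is followed by G then S with FIRST {int, then}; in G->S G then S (occurrence 2), the suffix after S is empty, so FOLLOW(S) ⊇ FOLLOW(G) = {$, int, then}. Thus FOLLOW(S) = {$, int, then}.
FOLLOW(G): in S->G, the suffix after G is empty, so FOLLOW(G) ⊇ FOLLOW(S) = {$, int, then}; in S->G int read L, G is followed by int read L with FIRST {int}; in G->S G then S, G is followed by then S with FIRST {then}; in L->G, the suffix after G is empty, so FOLLOW(G) ⊇ FOLLOW(L) = {$, int, then}. Thus FOLLOW(G) = {$, int, then}.
FOLLOW(L): in S->G int read L, the suffix after L is empty, so FOLLOW(L) ⊇ FOLLOW(S) = {$, int, then}; in G->L int L (occurrence 1), L is followed by int L with FIRST {int}; in G->L int L (occurrence 2), the suffix after L is empty, so FOLLOW(L) ⊇ FOLLOW(G) = {$, int, then}. Thus FOLLOW(L) = {$, int, then}.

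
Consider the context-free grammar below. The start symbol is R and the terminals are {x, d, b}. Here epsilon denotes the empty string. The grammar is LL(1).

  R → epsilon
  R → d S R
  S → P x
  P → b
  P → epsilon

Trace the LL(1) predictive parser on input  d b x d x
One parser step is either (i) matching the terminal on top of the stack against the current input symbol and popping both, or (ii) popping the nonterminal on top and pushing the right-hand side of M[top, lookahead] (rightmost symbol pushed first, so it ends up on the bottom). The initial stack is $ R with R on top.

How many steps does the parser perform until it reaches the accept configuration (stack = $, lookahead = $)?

step 1: stack=$ R  input=d b x d x $  — expand R → d S R
step 2: stack=$ R S d  input=d b x d x $  — match d
step 3: stack=$ R S  input=b x d x $  — expand S → P x
step 4: stack=$ R x P  input=b x d x $  — expand P → b
step 5: stack=$ R x b  input=b x d x $  — match b
step 6: stack=$ R x  input=x d x $  — match x
step 7: stack=$ R  input=d x $  — expand R → d S R
step 8: stack=$ R S d  input=d x $  — match d
step 9: stack=$ R S  input=x $  — expand S → P x
step 10: stack=$ R x P  input=x $  — expand P → epsilon
step 11: stack=$ R x  input=x $  — match x
step 12: stack=$ R  input=$  — expand R → epsilon
Accept reached after 12 steps.

12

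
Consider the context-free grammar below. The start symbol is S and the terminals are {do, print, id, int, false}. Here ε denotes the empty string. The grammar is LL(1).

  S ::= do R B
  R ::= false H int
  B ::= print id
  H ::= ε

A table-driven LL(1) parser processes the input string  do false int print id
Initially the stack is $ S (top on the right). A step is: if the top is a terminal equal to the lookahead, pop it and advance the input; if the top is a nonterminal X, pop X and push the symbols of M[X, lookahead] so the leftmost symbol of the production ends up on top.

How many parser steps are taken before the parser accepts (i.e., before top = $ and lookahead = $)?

9

     Stack            Input                    Action
  1  $ S              do false int print id $  expand S ::= do R B
  2  $ B R do         do false int print id $  match do
  3  $ B R            false int print id $     expand R ::= false H int
  4  $ B int H false  false int print id $     match false
  5  $ B int H        int print id $           expand H ::= ε
  6  $ B int          int print id $           match int
  7  $ B              print id $               expand B ::= print id
  8  $ id print       print id $               match print
  9  $ id             id $                     match id
Accept reached after 9 steps.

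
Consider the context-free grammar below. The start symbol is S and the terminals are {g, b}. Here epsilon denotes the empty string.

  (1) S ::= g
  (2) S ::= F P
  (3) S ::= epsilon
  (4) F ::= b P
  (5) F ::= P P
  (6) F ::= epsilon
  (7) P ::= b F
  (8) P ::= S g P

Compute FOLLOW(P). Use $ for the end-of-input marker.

{$, b, g}

FIRST(S): from S::=g we get {g}; from S::=F P we get {b, g}; from S::=epsilon we get {epsilon}. So FIRST(S) = {epsilon, b, g}.
FIRST(P): from P::=b F we get {b}; from P::=S g P we get {b, g}. So FIRST(P) = {b, g}.
FIRST(F): from F::=b P we get {b}; from F::=P P we get {b, g}; from F::=epsilon we get {epsilon}. So FIRST(F) = {epsilon, b, g}.
FOLLOW(S) includes $ since S is the start symbol.
FOLLOW(S): in P::=S g P, S is followed by g P with FIRST {g}. Thus FOLLOW(S) = {$, g}.
FOLLOW(F): in S::=F P, F is followed by P with FIRST {b, g}; in P::=b F, the suffix after F is empty, so FOLLOW(F) ⊇ FOLLOW(P) = {$, b, g}. Thus FOLLOW(F) = {$, b, g}.
FOLLOW(P): in S::=F P, the suffix after P is empty, so FOLLOW(P) ⊇ FOLLOW(S) = {$, g}; in F::=b P, the suffix after P is empty, so FOLLOW(P) ⊇ FOLLOW(F) = {$, b, g}; in F::=P P (occurrence 1), P is followed by P with FIRST {b, g}; in F::=P P (occurrence 2), the suffix after P is empty, so FOLLOW(P) ⊇ FOLLOW(F) = {$, b, g}; in P::=S g P, the suffix after P is empty (adds nothing new). Thus FOLLOW(P) = {$, b, g}.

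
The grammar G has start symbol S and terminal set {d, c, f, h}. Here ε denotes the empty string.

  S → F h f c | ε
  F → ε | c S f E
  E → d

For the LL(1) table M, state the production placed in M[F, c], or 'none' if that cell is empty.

F → c S f E

FIRST(F) = {ε, c}
FIRST(E) = {d}
FIRST(S) = {ε, c, h}  (via F h f c)
FOLLOW(S) includes $ since S is the start symbol.
FOLLOW(F): in S→F h f c, F is followed by h f c with FIRST {h}. Thus FOLLOW(F) = {h}.
For F → ε: FIRST(ε) = {ε}, so it goes in M[F, t] for t ∈ {}; since ε ∈ FIRST, also for every t ∈ FOLLOW(F) = {h}.
For F → c S f E: FIRST(c S f E) = {c}, so it goes in M[F, t] for t ∈ {c}.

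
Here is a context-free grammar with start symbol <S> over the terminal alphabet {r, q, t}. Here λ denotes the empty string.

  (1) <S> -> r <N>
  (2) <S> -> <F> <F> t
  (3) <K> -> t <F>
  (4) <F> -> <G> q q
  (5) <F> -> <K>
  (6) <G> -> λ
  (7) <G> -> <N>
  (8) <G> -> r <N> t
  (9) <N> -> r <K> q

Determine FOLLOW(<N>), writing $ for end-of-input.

{$, q, t}

FIRST(<K>) = {t}
FIRST(<N>) = {r}
FIRST(<G>) = {λ, r}  (via <N>)
FIRST(<F>) = {q, r, t}  (via <G> q q, <K>)
FIRST(<S>) = {q, r, t}  (via <F> <F> t)
FOLLOW(<S>) includes $ since <S> is the start symbol.
FOLLOW(<S>): <S> appears on no right-hand side. Thus FOLLOW(<S>) = {$}.
FOLLOW(<G>): in <F>-><G> q q, <G> is followed by q q with FIRST {q}. Thus FOLLOW(<G>) = {q}.
FOLLOW(<N>): in <S>->r <N>, the suffix after <N> is empty, so FOLLOW(<N>) ⊇ FOLLOW(<S>) = {$}; in <G>-><N>, the suffix after <N> is empty, so FOLLOW(<N>) ⊇ FOLLOW(<G>) = {q}; in <G>->r <N> t, <N> is followed by t with FIRST {t}. Thus FOLLOW(<N>) = {$, q, t}.
FOLLOW(<K>): in <F>-><K>, the suffix after <K> is empty, so FOLLOW(<K>) ⊇ FOLLOW(<F>) = {q, r, t}; in <N>->r <K> q, <K> is followed by q with FIRST {q}. Thus FOLLOW(<K>) = {q, r, t}.
FOLLOW(<F>): in <S>-><F> <F> t (occurrence 1), <F> is followed by <F> t with FIRST {q, r, t}; in <S>-><F> <F> t (occurrence 2), <F> is followed by t with FIRST {t}; in <K>->t <F>, the suffix after <F> is empty, so FOLLOW(<F>) ⊇ FOLLOW(<K>) = {q, r, t}. Thus FOLLOW(<F>) = {q, r, t}.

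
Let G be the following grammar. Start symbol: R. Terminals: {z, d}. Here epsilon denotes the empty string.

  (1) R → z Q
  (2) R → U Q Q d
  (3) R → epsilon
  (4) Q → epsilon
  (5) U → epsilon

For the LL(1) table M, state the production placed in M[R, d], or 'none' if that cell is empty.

FIRST(Q) = {epsilon}
FIRST(U) = {epsilon}
FIRST(R) = {epsilon, d, z}  (via U Q Q d)
FOLLOW(R) includes $ since R is the start symbol.
FOLLOW(R): R appears on no right-hand side. Thus FOLLOW(R) = {$}.
For R → z Q: FIRST(z Q) = {z}, so it goes in M[R, t] for t ∈ {z}.
For R → U Q Q d: FIRST(U Q Q d) = {d}, so it goes in M[R, t] for t ∈ {d}.
For R → epsilon: FIRST(epsilon) = {epsilon}, so it goes in M[R, t] for t ∈ {}; since epsilon ∈ FIRST, also for every t ∈ FOLLOW(R) = {$}.

R → U Q Q d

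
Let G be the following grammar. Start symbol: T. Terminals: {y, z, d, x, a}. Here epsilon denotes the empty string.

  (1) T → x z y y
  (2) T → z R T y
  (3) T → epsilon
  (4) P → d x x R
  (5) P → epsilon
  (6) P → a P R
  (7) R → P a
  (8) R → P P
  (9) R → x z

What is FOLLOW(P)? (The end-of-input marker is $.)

FIRST(T) = {epsilon, x, z}
FIRST(P) = {epsilon, a, d}
FIRST(R) = {epsilon, a, d, x}  (via P a, P P)
FOLLOW(T) includes $ since T is the start symbol.
FOLLOW(T): in T→z R T y, T is followed by y with FIRST {y}. Thus FOLLOW(T) = {$, y}.
FOLLOW(P): in P→a P R, P is followed by R with FIRST {epsilon, a, d, x}; in P→a P R, the suffix after P is nullable (adds nothing new); in R→P a, P is followed by a with FIRST {a}; in R→P P (occurrence 1), P is followed by P with FIRST {epsilon, a, d}; in R→P P (occurrence 1), the suffix after P is nullable, so FOLLOW(P) ⊇ FOLLOW(R) = {a, d, x, y, z}; in R→P P (occurrence 2), the suffix after P is empty, so FOLLOW(P) ⊇ FOLLOW(R) = {a, d, x, y, z}. Thus FOLLOW(P) = {a, d, x, y, z}.
FOLLOW(R): in T→z R T y, R is followed by T y with FIRST {x, y, z}; in P→d x x R, the suffix after R is empty, so FOLLOW(R) ⊇ FOLLOW(P) = {a, d, x, y, z}; in P→a P R, the suffix after R is empty, so FOLLOW(R) ⊇ FOLLOW(P) = {a, d, x, y, z}. Thus FOLLOW(R) = {a, d, x, y, z}.

{a, d, x, y, z}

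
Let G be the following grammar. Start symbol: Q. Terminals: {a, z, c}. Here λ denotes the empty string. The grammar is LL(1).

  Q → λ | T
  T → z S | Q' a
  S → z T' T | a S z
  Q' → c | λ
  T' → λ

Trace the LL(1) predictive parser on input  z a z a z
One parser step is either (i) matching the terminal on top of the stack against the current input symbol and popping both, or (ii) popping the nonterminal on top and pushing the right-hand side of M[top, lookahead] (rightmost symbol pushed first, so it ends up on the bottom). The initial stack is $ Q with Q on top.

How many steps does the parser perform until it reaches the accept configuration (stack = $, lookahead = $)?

12

      Stack       Input        Action
   1  $ Q         z a z a z $  expand Q → T
   2  $ T         z a z a z $  expand T → z S
   3  $ S z       z a z a z $  match z
   4  $ S         a z a z $    expand S → a S z
   5  $ z S a     a z a z $    match a
   6  $ z S       z a z $      expand S → z T' T
   7  $ z T T' z  z a z $      match z
   8  $ z T T'    a z $        expand T' → λ
   9  $ z T       a z $        expand T → Q' a
  10  $ z a Q'    a z $        expand Q' → λ
  11  $ z a       a z $        match a
  12  $ z         z $          match z
Accept reached after 12 steps.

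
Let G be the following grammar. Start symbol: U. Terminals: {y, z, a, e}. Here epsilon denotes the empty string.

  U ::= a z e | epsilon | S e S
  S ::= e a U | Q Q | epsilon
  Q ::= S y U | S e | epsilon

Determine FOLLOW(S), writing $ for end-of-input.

FIRST(U) = {epsilon, a, e, y}  (via S e S)
FIRST(S) = {epsilon, e, y}  (via Q Q)
FIRST(Q) = {epsilon, e, y}  (via S y U, S e)
FOLLOW(U) includes $ since U is the start symbol.
FOLLOW(U): in S::=e a U, the suffix after U is empty, so FOLLOW(U) ⊇ FOLLOW(S) = {$, e, y}; in Q::=S y U, the suffix after U is empty, so FOLLOW(U) ⊇ FOLLOW(Q) = {$, e, y}. Thus FOLLOW(U) = {$, e, y}.
FOLLOW(S): in U::=S e S (occurrence 1), S is followed by e S with FIRST {e}; in U::=S e S (occurrence 2), the suffix after S is empty, so FOLLOW(S) ⊇ FOLLOW(U) = {$, e, y}; in Q::=S y U, S is followed by y U with FIRST {y}; in Q::=S e, S is followed by e with FIRST {e}. Thus FOLLOW(S) = {$, e, y}.
FOLLOW(Q): in S::=Q Q (occurrence 1), Q is followed by Q with FIRST {epsilon, e, y}; in S::=Q Q (occurrence 1), the suffix after Q is nullable, so FOLLOW(Q) ⊇ FOLLOW(S) = {$, e, y}; in S::=Q Q (occurrence 2), the suffix after Q is empty, so FOLLOW(Q) ⊇ FOLLOW(S) = {$, e, y}. Thus FOLLOW(Q) = {$, e, y}.

{$, e, y}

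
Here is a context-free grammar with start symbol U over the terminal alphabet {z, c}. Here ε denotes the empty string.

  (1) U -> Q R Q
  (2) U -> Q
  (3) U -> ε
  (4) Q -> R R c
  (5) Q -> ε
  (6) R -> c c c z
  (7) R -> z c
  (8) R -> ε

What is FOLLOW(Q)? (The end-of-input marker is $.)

FIRST(R): from R->c c c z we get {c}; from R->z c we get {z}; from R->ε we get {ε}. So FIRST(R) = {ε, c, z}.
FIRST(Q): from Q->R R c we get {c, z}; from Q->ε we get {ε}. So FIRST(Q) = {ε, c, z}.
FIRST(U): from U->Q R Q we get {ε, c, z}; from U->Q we get {ε, c, z}; from U->ε we get {ε}. So FIRST(U) = {ε, c, z}.
FOLLOW(U) includes $ since U is the start symbol.
FOLLOW(U): U appears on no right-hand side. Thus FOLLOW(U) = {$}.
FOLLOW(Q): in U->Q R Q (occurrence 1), Q is followed by R Q with FIRST {ε, c, z}; in U->Q R Q (occurrence 1), the suffix after Q is nullable, so FOLLOW(Q) ⊇ FOLLOW(U) = {$}; in U->Q R Q (occurrence 2), the suffix after Q is empty, so FOLLOW(Q) ⊇ FOLLOW(U) = {$}; in U->Q, the suffix after Q is empty, so FOLLOW(Q) ⊇ FOLLOW(U) = {$}. Thus FOLLOW(Q) = {$, c, z}.
FOLLOW(R): in U->Q R Q, R is followed by Q with FIRST {ε, c, z}; in U->Q R Q, the suffix after R is nullable, so FOLLOW(R) ⊇ FOLLOW(U) = {$}; in Q->R R c (occurrence 1), R is followed by R c with FIRST {c, z}; in Q->R R c (occurrence 2), R is followed by c with FIRST {c}. Thus FOLLOW(R) = {$, c, z}.

{$, c, z}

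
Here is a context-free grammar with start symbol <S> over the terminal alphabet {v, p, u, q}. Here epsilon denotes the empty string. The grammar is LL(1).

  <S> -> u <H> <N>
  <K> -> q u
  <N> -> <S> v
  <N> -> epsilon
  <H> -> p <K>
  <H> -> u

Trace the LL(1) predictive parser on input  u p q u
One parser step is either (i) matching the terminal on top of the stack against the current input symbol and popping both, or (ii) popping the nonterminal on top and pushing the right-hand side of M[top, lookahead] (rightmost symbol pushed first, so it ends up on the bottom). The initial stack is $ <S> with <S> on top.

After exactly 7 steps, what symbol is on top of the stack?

<N>

step 1: stack=$ <S>  input=u p q u $  — expand <S> -> u <H> <N>
step 2: stack=$ <N> <H> u  input=u p q u $  — match u
step 3: stack=$ <N> <H>  input=p q u $  — expand <H> -> p <K>
step 4: stack=$ <N> <K> p  input=p q u $  — match p
step 5: stack=$ <N> <K>  input=q u $  — expand <K> -> q u
step 6: stack=$ <N> u q  input=q u $  — match q
step 7: stack=$ <N> u  input=u $  — match u
Stack after step 7: $ <N> (top = <N>).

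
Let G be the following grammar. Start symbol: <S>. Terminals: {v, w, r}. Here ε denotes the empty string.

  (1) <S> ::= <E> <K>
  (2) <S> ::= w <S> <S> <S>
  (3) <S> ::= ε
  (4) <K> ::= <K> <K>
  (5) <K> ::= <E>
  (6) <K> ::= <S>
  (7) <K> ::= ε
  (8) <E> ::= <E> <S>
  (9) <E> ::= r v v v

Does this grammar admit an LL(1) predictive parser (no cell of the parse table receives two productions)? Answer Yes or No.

FIRST(<S>) = {ε, r, w}
FIRST(<K>) = {ε, r, w}
FIRST(<E>) = {r}
FOLLOW(<S>) = {$, r, w}
FOLLOW(<K>) = {$, r, w}
FOLLOW(<E>) = {$, r, w}
Cell M[<E>, r] receives both <E> ::= <E> <S> and <E> ::= r v v v — the grammar is not LL(1).

No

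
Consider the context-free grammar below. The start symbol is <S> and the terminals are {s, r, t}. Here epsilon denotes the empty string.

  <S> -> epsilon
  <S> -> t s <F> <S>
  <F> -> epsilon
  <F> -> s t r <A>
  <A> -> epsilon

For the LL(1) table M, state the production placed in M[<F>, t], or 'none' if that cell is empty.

FIRST(<S>): from <S>->epsilon we get {epsilon}; from <S>->t s <F> <S> we get {t}. So FIRST(<S>) = {epsilon, t}.
FIRST(<F>): from <F>->epsilon we get {epsilon}; from <F>->s t r <A> we get {s}. So FIRST(<F>) = {epsilon, s}.
FIRST(<A>): from <A>->epsilon we get {epsilon}. So FIRST(<A>) = {epsilon}.
FOLLOW(<S>) includes $ since <S> is the start symbol.
FOLLOW(<S>): in <S>->t s <F> <S>, the suffix after <S> is empty (adds nothing new). Thus FOLLOW(<S>) = {$}.
FOLLOW(<F>): in <S>->t s <F> <S>, <F> is followed by <S> with FIRST {epsilon, t}; in <S>->t s <F> <S>, the suffix after <F> is nullable, so FOLLOW(<F>) ⊇ FOLLOW(<S>) = {$}. Thus FOLLOW(<F>) = {$, t}.
For <F> -> epsilon: FIRST(epsilon) = {epsilon}, so it goes in M[<F>, t] for t ∈ {}; since epsilon ∈ FIRST, also for every t ∈ FOLLOW(<F>) = {$, t}.
For <F> -> s t r <A>: FIRST(s t r <A>) = {s}, so it goes in M[<F>, t] for t ∈ {s}.

<F> -> epsilon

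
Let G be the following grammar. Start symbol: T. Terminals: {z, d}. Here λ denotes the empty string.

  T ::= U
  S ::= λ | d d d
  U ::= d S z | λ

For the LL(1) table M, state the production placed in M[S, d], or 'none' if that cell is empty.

FIRST(S) = {λ, d}
FIRST(U) = {λ, d}
FIRST(T) = {λ, d}  (via U)
FOLLOW(T) includes $ since T is the start symbol.
FOLLOW(S): in U::=d S z, S is followed by z with FIRST {z}. Thus FOLLOW(S) = {z}.
For S ::= λ: FIRST(λ) = {λ}, so it goes in M[S, t] for t ∈ {}; since λ ∈ FIRST, also for every t ∈ FOLLOW(S) = {z}.
For S ::= d d d: FIRST(d d d) = {d}, so it goes in M[S, t] for t ∈ {d}.

S ::= d d d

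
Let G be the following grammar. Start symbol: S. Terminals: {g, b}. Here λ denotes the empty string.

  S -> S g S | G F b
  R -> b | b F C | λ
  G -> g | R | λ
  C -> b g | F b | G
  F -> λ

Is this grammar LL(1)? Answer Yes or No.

FIRST(S) = {b, g}
FIRST(R) = {λ, b}
FIRST(G) = {λ, b, g}
FIRST(C) = {λ, b, g}
FIRST(F) = {λ}
FOLLOW(S) = {$, g}
FOLLOW(R) = {b}
FOLLOW(G) = {b}
FOLLOW(C) = {b}
FOLLOW(F) = {b, g}
Cell M[C, b] receives both C -> b g and C -> F b and C -> G — the grammar is not LL(1).

No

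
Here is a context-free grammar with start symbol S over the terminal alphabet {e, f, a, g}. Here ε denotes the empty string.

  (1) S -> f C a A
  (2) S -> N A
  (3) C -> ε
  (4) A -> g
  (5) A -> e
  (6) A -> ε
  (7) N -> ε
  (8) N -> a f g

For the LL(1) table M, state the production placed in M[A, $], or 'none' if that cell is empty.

FIRST(C) = {ε}
FIRST(A) = {ε, e, g}
FIRST(N) = {ε, a}
FIRST(S) = {ε, a, e, f, g}  (via N A)
FOLLOW(S) includes $ since S is the start symbol.
FOLLOW(S): S appears on no right-hand side. Thus FOLLOW(S) = {$}.
FOLLOW(A): in S->f C a A, the suffix after A is empty, so FOLLOW(A) ⊇ FOLLOW(S) = {$}; in S->N A, the suffix after A is empty, so FOLLOW(A) ⊇ FOLLOW(S) = {$}. Thus FOLLOW(A) = {$}.
For A -> g: FIRST(g) = {g}, so it goes in M[A, t] for t ∈ {g}.
For A -> e: FIRST(e) = {e}, so it goes in M[A, t] for t ∈ {e}.
For A -> ε: FIRST(ε) = {ε}, so it goes in M[A, t] for t ∈ {}; since ε ∈ FIRST, also for every t ∈ FOLLOW(A) = {$}.

A -> ε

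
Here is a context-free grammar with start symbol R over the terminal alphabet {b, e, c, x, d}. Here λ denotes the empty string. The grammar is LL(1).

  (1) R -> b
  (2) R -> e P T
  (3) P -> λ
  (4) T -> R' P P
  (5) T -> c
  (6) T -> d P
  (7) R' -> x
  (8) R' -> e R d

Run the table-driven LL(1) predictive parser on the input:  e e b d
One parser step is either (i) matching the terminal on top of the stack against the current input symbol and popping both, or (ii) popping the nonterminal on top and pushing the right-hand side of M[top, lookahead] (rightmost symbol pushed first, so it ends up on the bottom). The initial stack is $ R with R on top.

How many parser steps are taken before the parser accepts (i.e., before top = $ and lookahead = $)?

11

step 1: stack=$ R  input=e e b d $  — expand R -> e P T
step 2: stack=$ T P e  input=e e b d $  — match e
step 3: stack=$ T P  input=e b d $  — expand P -> λ
step 4: stack=$ T  input=e b d $  — expand T -> R' P P
step 5: stack=$ P P R'  input=e b d $  — expand R' -> e R d
step 6: stack=$ P P d R e  input=e b d $  — match e
step 7: stack=$ P P d R  input=b d $  — expand R -> b
step 8: stack=$ P P d b  input=b d $  — match b
step 9: stack=$ P P d  input=d $  — match d
step 10: stack=$ P P  input=$  — expand P -> λ
step 11: stack=$ P  input=$  — expand P -> λ
Accept reached after 11 steps.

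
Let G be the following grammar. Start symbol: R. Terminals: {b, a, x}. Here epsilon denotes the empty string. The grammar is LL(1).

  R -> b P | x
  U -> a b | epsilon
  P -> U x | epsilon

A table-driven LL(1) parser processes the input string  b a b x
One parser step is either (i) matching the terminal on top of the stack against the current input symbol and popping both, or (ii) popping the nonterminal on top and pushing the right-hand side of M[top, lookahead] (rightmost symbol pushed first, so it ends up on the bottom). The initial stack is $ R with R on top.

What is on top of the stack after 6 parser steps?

step 1: stack=$ R  input=b a b x $  — expand R -> b P
step 2: stack=$ P b  input=b a b x $  — match b
step 3: stack=$ P  input=a b x $  — expand P -> U x
step 4: stack=$ x U  input=a b x $  — expand U -> a b
step 5: stack=$ x b a  input=a b x $  — match a
step 6: stack=$ x b  input=b x $  — match b
Stack after step 6: $ x (top = x).

x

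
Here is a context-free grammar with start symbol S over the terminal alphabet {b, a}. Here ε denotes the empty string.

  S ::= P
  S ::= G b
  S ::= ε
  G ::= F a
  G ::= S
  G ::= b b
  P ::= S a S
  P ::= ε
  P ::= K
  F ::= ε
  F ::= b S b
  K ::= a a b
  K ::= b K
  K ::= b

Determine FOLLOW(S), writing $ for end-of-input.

{$, a, b}

FIRST(F): from F::=ε we get {ε}; from F::=b S b we get {b}. So FIRST(F) = {ε, b}.
FIRST(K): from K::=a a b we get {a}; from K::=b K we get {b}; from K::=b we get {b}. So FIRST(K) = {a, b}.
FIRST(S): from S::=P we get {ε, a, b}; from S::=G b we get {a, b}; from S::=ε we get {ε}. So FIRST(S) = {ε, a, b}.
FIRST(G): from G::=F a we get {a, b}; from G::=S we get {ε, a, b}; from G::=b b we get {b}. So FIRST(G) = {ε, a, b}.
FIRST(P): from P::=S a S we get {a, b}; from P::=ε we get {ε}; from P::=K we get {a, b}. So FIRST(P) = {ε, a, b}.
FOLLOW(S) includes $ since S is the start symbol.
FOLLOW(G): in S::=G b, G is followed by b with FIRST {b}. Thus FOLLOW(G) = {b}.
FOLLOW(F): in G::=F a, F is followed by a with FIRST {a}. Thus FOLLOW(F) = {a}.
FOLLOW(S): in G::=S, the suffix after S is empty, so FOLLOW(S) ⊇ FOLLOW(G) = {b}; in P::=S a S (occurrence 1), S is followed by a S with FIRST {a}; in P::=S a S (occurrence 2), the suffix after S is empty, so FOLLOW(S) ⊇ FOLLOW(P) = {$, a, b}; in F::=b S b, S is followed by b with FIRST {b}. Thus FOLLOW(S) = {$, a, b}.
FOLLOW(P): in S::=P, the suffix after P is empty, so FOLLOW(P) ⊇ FOLLOW(S) = {$, a, b}. Thus FOLLOW(P) = {$, a, b}.
FOLLOW(K): in P::=K, the suffix after K is empty, so FOLLOW(K) ⊇ FOLLOW(P) = {$, a, b}; in K::=b K, the suffix after K is empty (adds nothing new). Thus FOLLOW(K) = {$, a, b}.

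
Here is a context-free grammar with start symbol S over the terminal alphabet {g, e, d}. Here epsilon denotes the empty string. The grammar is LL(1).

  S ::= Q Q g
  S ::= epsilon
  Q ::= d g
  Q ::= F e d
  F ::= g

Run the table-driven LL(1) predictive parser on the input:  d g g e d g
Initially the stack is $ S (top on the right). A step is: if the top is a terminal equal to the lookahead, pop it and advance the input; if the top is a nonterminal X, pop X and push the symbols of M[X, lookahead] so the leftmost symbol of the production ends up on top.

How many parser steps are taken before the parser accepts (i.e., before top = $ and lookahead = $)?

10

step 1: stack=$ S  input=d g g e d g $  — expand S ::= Q Q g
step 2: stack=$ g Q Q  input=d g g e d g $  — expand Q ::= d g
step 3: stack=$ g Q g d  input=d g g e d g $  — match d
step 4: stack=$ g Q g  input=g g e d g $  — match g
step 5: stack=$ g Q  input=g e d g $  — expand Q ::= F e d
step 6: stack=$ g d e F  input=g e d g $  — expand F ::= g
step 7: stack=$ g d e g  input=g e d g $  — match g
step 8: stack=$ g d e  input=e d g $  — match e
step 9: stack=$ g d  input=d g $  — match d
step 10: stack=$ g  input=g $  — match g
Accept reached after 10 steps.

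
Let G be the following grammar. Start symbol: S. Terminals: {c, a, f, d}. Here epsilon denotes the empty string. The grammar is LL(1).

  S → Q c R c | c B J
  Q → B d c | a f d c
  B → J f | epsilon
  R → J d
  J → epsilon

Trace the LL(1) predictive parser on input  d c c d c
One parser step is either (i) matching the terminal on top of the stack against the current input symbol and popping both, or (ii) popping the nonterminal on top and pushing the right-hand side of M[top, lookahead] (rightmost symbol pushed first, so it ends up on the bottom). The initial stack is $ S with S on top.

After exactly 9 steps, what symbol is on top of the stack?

     Stack          Input        Action
  1  $ S            d c c d c $  expand S → Q c R c
  2  $ c R c Q      d c c d c $  expand Q → B d c
  3  $ c R c c d B  d c c d c $  expand B → epsilon
  4  $ c R c c d    d c c d c $  match d
  5  $ c R c c      c c d c $    match c
  6  $ c R c        c d c $      match c
  7  $ c R          d c $        expand R → J d
  8  $ c d J        d c $        expand J → epsilon
  9  $ c d          d c $        match d
Stack after step 9: $ c (top = c).

c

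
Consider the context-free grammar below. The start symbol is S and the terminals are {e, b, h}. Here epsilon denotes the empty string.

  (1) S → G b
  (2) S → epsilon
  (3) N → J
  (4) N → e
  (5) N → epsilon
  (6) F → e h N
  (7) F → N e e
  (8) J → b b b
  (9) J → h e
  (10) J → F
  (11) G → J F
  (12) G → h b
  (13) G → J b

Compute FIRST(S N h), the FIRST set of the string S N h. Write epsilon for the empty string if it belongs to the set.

{b, e, h}

FIRST(S) = {epsilon, b, e, h}  (via G b)
FIRST(N) = {epsilon, b, e, h}  (via J)
FIRST(F) = {b, e, h}  (via N e e)
FIRST(J) = {b, e, h}  (via F)
FIRST(G) = {b, e, h}  (via J F, J b)
FIRST(S N h): take FIRST of each symbol in turn, carrying on past any symbol whose FIRST contains epsilon; result {b, e, h}.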